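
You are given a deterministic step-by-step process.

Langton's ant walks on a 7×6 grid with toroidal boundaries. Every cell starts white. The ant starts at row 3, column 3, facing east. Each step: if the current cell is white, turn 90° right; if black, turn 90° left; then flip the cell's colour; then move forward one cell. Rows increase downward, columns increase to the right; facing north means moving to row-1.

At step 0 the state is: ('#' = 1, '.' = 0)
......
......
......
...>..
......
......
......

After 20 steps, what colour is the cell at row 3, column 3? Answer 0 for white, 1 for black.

[0] ......
......
......
...>..
......
......
......
[1] ......
......
......
...#..
...v..
......
......
[2] ......
......
......
...#..
..<#..
......
......
[3] ......
......
......
..^#..
..##..
......
......
[4] ......
......
......
..#>..
..##..
......
......
[5] ......
......
...^..
..#...
..##..
......
......
[6] ......
......
...#>.
..#...
..##..
......
......
[7] ......
......
...##.
..#.v.
..##..
......
......
[8] ......
......
...##.
..#<#.
..##..
......
......
[9] ......
......
...^#.
..###.
..##..
......
......
[10] ......
......
..<.#.
..###.
..##..
......
......
[11] ......
..^...
..#.#.
..###.
..##..
......
......
[12] ......
..#>..
..#.#.
..###.
..##..
......
......
[13] ......
..##..
..#v#.
..###.
..##..
......
......
[14] ......
..##..
..<##.
..###.
..##..
......
......
[15] ......
..##..
...##.
..v##.
..##..
......
......
[16] ......
..##..
...##.
...>#.
..##..
......
......
[17] ......
..##..
...^#.
....#.
..##..
......
......
[18] ......
..##..
..<.#.
....#.
..##..
......
......
[19] ......
..^#..
..#.#.
....#.
..##..
......
......
[20] ......
.<.#..
..#.#.
....#.
..##..
......
......

0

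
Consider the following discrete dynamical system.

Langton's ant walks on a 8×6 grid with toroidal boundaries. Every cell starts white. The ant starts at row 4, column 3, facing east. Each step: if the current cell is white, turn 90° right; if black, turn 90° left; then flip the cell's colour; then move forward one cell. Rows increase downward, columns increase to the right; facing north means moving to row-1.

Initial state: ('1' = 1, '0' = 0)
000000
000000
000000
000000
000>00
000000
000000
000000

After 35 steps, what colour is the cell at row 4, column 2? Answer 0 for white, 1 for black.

0

[0] 000000
000000
000000
000000
000>00
000000
000000
000000
[1] 000000
000000
000000
000000
000100
000v00
000000
000000
[2] 000000
000000
000000
000000
000100
00<100
000000
000000
[3] 000000
000000
000000
000000
00^100
001100
000000
000000
[4] 000000
000000
000000
000000
001>00
001100
000000
000000
[5] 000000
000000
000000
000^00
001000
001100
000000
000000
[6] 000000
000000
000000
0001>0
001000
001100
000000
000000
[7] 000000
000000
000000
000110
0010v0
001100
000000
000000
[8] 000000
000000
000000
000110
001<10
001100
000000
000000
[9] 000000
000000
000000
000^10
001110
001100
000000
000000
[10] 000000
000000
000000
00<010
001110
001100
000000
000000
[11] 000000
000000
00^000
001010
001110
001100
000000
000000
[12] 000000
000000
001>00
001010
001110
001100
000000
000000
[13] 000000
000000
001100
001v10
001110
001100
000000
000000
[14] 000000
000000
001100
00<110
001110
001100
000000
000000
[15] 000000
000000
001100
000110
00v110
001100
000000
000000
[16] 000000
000000
001100
000110
000>10
001100
000000
000000
[17] 000000
000000
001100
000^10
000010
001100
000000
000000
[18] 000000
000000
001100
00<010
000010
001100
000000
000000
[19] 000000
000000
00^100
001010
000010
001100
000000
000000
[20] 000000
000000
0<0100
001010
000010
001100
000000
000000
[21] 000000
0^0000
010100
001010
000010
001100
000000
000000
[22] 000000
01>000
010100
001010
000010
001100
000000
000000
[23] 000000
011000
01v100
001010
000010
001100
000000
000000
[24] 000000
011000
0<1100
001010
000010
001100
000000
000000
[25] 000000
011000
001100
0v1010
000010
001100
000000
000000
[26] 000000
011000
001100
<11010
000010
001100
000000
000000
[27] 000000
011000
^01100
111010
000010
001100
000000
000000
[28] 000000
011000
1>1100
111010
000010
001100
000000
000000
[29] 000000
011000
111100
1v1010
000010
001100
000000
000000
[30] 000000
011000
111100
10>010
000010
001100
000000
000000
[31] 000000
011000
11^100
100010
000010
001100
000000
000000
[32] 000000
011000
1<0100
100010
000010
001100
000000
000000
[33] 000000
011000
100100
1v0010
000010
001100
000000
000000
[34] 000000
011000
100100
<10010
000010
001100
000000
000000
[35] 000000
011000
100100
010010
v00010
001100
000000
000000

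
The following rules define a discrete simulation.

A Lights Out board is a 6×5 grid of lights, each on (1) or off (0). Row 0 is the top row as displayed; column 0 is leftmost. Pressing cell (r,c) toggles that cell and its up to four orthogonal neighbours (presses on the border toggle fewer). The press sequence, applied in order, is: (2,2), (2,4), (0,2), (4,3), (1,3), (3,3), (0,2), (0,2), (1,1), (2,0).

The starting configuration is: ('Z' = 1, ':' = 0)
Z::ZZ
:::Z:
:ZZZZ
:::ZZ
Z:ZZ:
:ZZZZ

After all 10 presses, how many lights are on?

k=0  Z::ZZ
:::Z:
:ZZZZ
:::ZZ
Z:ZZ:
:ZZZZ
k=1  Z::ZZ
::ZZ:
::::Z
::ZZZ
Z:ZZ:
:ZZZZ
k=2  Z::ZZ
::ZZZ
:::Z:
::ZZ:
Z:ZZ:
:ZZZZ
k=3  ZZZ:Z
:::ZZ
:::Z:
::ZZ:
Z:ZZ:
:ZZZZ
k=4  ZZZ:Z
:::ZZ
:::Z:
::Z::
Z:::Z
:ZZ:Z
k=5  ZZZZZ
::Z::
:::::
::Z::
Z:::Z
:ZZ:Z
k=6  ZZZZZ
::Z::
:::Z:
:::ZZ
Z::ZZ
:ZZ:Z
k=7  Z:::Z
:::::
:::Z:
:::ZZ
Z::ZZ
:ZZ:Z
k=8  ZZZZZ
::Z::
:::Z:
:::ZZ
Z::ZZ
:ZZ:Z
k=9  Z:ZZZ
ZZ:::
:Z:Z:
:::ZZ
Z::ZZ
:ZZ:Z
k=10  Z:ZZZ
:Z:::
Z::Z:
Z::ZZ
Z::ZZ
:ZZ:Z

16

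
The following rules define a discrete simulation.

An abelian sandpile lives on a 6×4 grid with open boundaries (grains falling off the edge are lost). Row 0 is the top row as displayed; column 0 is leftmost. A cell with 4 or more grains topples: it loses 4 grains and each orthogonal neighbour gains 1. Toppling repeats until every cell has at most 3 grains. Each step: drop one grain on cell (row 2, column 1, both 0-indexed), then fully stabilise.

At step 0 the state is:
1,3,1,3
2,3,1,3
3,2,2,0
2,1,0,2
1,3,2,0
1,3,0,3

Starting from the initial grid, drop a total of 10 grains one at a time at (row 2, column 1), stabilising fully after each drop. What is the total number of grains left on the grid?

gen 0: 1,3,1,3
2,3,1,3
3,2,2,0
2,1,0,2
1,3,2,0
1,3,0,3
gen 1: 1,3,1,3
2,3,1,3
3,3,2,0
2,1,0,2
1,3,2,0
1,3,0,3
gen 2: 3,0,2,3
0,2,2,3
1,2,3,0
3,2,0,2
1,3,2,0
1,3,0,3
gen 3: 3,0,2,3
0,2,2,3
1,3,3,0
3,2,0,2
1,3,2,0
1,3,0,3
gen 4: 3,0,2,3
0,3,3,3
2,1,0,1
3,3,1,2
1,3,2,0
1,3,0,3
gen 5: 3,0,2,3
0,3,3,3
2,2,0,1
3,3,1,2
1,3,2,0
1,3,0,3
gen 6: 3,0,2,3
0,3,3,3
2,3,0,1
3,3,1,2
1,3,2,0
1,3,0,3
gen 7: 3,2,0,1
2,1,2,1
0,3,2,2
1,2,2,2
3,1,3,0
2,0,1,3
gen 8: 3,2,0,1
2,2,2,1
1,0,3,2
1,3,2,2
3,1,3,0
2,0,1,3
gen 9: 3,2,0,1
2,2,2,1
1,1,3,2
1,3,2,2
3,1,3,0
2,0,1,3
gen 10: 3,2,0,1
2,2,2,1
1,2,3,2
1,3,2,2
3,1,3,0
2,0,1,3

42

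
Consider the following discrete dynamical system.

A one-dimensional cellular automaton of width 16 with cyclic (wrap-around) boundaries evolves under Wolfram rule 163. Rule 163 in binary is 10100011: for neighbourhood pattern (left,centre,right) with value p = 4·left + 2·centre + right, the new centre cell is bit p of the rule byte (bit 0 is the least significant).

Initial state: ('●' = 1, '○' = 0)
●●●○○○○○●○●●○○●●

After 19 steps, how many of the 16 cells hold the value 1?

6

step 0: ●●●○○○○○●○●●○○●●
step 1: ●●○○●●●●○●○○○●○●
step 2: ●○○●○●●○●○○●●○●○
step 3: ○○●○●○○●○○●○○●○●
step 4: ○●○●○○●○○●○○●○●○
step 5: ●○●○○●○○●○○●○●○○
step 6: ○●○○●○○●○○●○●○○●
step 7: ●○○●○○●○○●○●○○●○
step 8: ○○●○○●○○●○●○○●○●
step 9: ○●○○●○○●○●○○●○●○
step 10: ●○○●○○●○●○○●○●○○
step 11: ○○●○○●○●○○●○●○○●
step 12: ○●○○●○●○○●○●○○●○
step 13: ●○○●○●○○●○●○○●○○
step 14: ○○●○●○○●○●○○●○○●
step 15: ○●○●○○●○●○○●○○●○
step 16: ●○●○○●○●○○●○○●○○
step 17: ○●○○●○●○○●○○●○○●
step 18: ●○○●○●○○●○○●○○●○
step 19: ○○●○●○○●○○●○○●○●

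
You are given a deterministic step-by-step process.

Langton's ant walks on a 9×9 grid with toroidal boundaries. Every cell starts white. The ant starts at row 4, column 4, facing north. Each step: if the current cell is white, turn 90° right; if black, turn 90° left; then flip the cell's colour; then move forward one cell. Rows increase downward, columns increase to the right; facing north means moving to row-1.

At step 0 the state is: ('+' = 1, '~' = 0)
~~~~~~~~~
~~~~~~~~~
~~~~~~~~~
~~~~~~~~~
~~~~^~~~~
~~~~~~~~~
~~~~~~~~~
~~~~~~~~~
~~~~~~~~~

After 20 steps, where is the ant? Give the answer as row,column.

0) ~~~~~~~~~
~~~~~~~~~
~~~~~~~~~
~~~~~~~~~
~~~~^~~~~
~~~~~~~~~
~~~~~~~~~
~~~~~~~~~
~~~~~~~~~
1) ~~~~~~~~~
~~~~~~~~~
~~~~~~~~~
~~~~~~~~~
~~~~+>~~~
~~~~~~~~~
~~~~~~~~~
~~~~~~~~~
~~~~~~~~~
2) ~~~~~~~~~
~~~~~~~~~
~~~~~~~~~
~~~~~~~~~
~~~~++~~~
~~~~~v~~~
~~~~~~~~~
~~~~~~~~~
~~~~~~~~~
3) ~~~~~~~~~
~~~~~~~~~
~~~~~~~~~
~~~~~~~~~
~~~~++~~~
~~~~<+~~~
~~~~~~~~~
~~~~~~~~~
~~~~~~~~~
4) ~~~~~~~~~
~~~~~~~~~
~~~~~~~~~
~~~~~~~~~
~~~~^+~~~
~~~~++~~~
~~~~~~~~~
~~~~~~~~~
~~~~~~~~~
5) ~~~~~~~~~
~~~~~~~~~
~~~~~~~~~
~~~~~~~~~
~~~<~+~~~
~~~~++~~~
~~~~~~~~~
~~~~~~~~~
~~~~~~~~~
6) ~~~~~~~~~
~~~~~~~~~
~~~~~~~~~
~~~^~~~~~
~~~+~+~~~
~~~~++~~~
~~~~~~~~~
~~~~~~~~~
~~~~~~~~~
7) ~~~~~~~~~
~~~~~~~~~
~~~~~~~~~
~~~+>~~~~
~~~+~+~~~
~~~~++~~~
~~~~~~~~~
~~~~~~~~~
~~~~~~~~~
8) ~~~~~~~~~
~~~~~~~~~
~~~~~~~~~
~~~++~~~~
~~~+v+~~~
~~~~++~~~
~~~~~~~~~
~~~~~~~~~
~~~~~~~~~
9) ~~~~~~~~~
~~~~~~~~~
~~~~~~~~~
~~~++~~~~
~~~<++~~~
~~~~++~~~
~~~~~~~~~
~~~~~~~~~
~~~~~~~~~
10) ~~~~~~~~~
~~~~~~~~~
~~~~~~~~~
~~~++~~~~
~~~~++~~~
~~~v++~~~
~~~~~~~~~
~~~~~~~~~
~~~~~~~~~
11) ~~~~~~~~~
~~~~~~~~~
~~~~~~~~~
~~~++~~~~
~~~~++~~~
~~<+++~~~
~~~~~~~~~
~~~~~~~~~
~~~~~~~~~
12) ~~~~~~~~~
~~~~~~~~~
~~~~~~~~~
~~~++~~~~
~~^~++~~~
~~++++~~~
~~~~~~~~~
~~~~~~~~~
~~~~~~~~~
13) ~~~~~~~~~
~~~~~~~~~
~~~~~~~~~
~~~++~~~~
~~+>++~~~
~~++++~~~
~~~~~~~~~
~~~~~~~~~
~~~~~~~~~
14) ~~~~~~~~~
~~~~~~~~~
~~~~~~~~~
~~~++~~~~
~~++++~~~
~~+v++~~~
~~~~~~~~~
~~~~~~~~~
~~~~~~~~~
15) ~~~~~~~~~
~~~~~~~~~
~~~~~~~~~
~~~++~~~~
~~++++~~~
~~+~>+~~~
~~~~~~~~~
~~~~~~~~~
~~~~~~~~~
16) ~~~~~~~~~
~~~~~~~~~
~~~~~~~~~
~~~++~~~~
~~++^+~~~
~~+~~+~~~
~~~~~~~~~
~~~~~~~~~
~~~~~~~~~
17) ~~~~~~~~~
~~~~~~~~~
~~~~~~~~~
~~~++~~~~
~~+<~+~~~
~~+~~+~~~
~~~~~~~~~
~~~~~~~~~
~~~~~~~~~
18) ~~~~~~~~~
~~~~~~~~~
~~~~~~~~~
~~~++~~~~
~~+~~+~~~
~~+v~+~~~
~~~~~~~~~
~~~~~~~~~
~~~~~~~~~
19) ~~~~~~~~~
~~~~~~~~~
~~~~~~~~~
~~~++~~~~
~~+~~+~~~
~~<+~+~~~
~~~~~~~~~
~~~~~~~~~
~~~~~~~~~
20) ~~~~~~~~~
~~~~~~~~~
~~~~~~~~~
~~~++~~~~
~~+~~+~~~
~~~+~+~~~
~~v~~~~~~
~~~~~~~~~
~~~~~~~~~

6,2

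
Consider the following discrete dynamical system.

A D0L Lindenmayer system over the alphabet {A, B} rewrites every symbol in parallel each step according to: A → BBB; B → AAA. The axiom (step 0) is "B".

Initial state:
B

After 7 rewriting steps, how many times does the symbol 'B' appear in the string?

0

gen 0: B
gen 1: AAA
gen 2: BBBBBBBBB
gen 3: AAAAAAAAAAAAAAAAAAAAAAAAAAA
gen 4: BBBBBBBBBBBBBBBBBBBBBBBBBBBBBBBBBBBBBBBBBBBBBBBBBBBBBBBBBBBBBBBBBBBBBBBBBBBBBBBBB
gen 5: AAAAAAAAAAAAAAAAAAAAAAAAAAAAAAAAAAAAAAAAAAAAAAAAAAAAAAAAAA…AAAAAAAAAAAAAAAAAAAAAAAAAAAAAAAAAAAAAAAAAAAAAAAAAAAAAAAAAA  (len 243)
gen 6: BBBBBBBBBBBBBBBBBBBBBBBBBBBBBBBBBBBBBBBBBBBBBBBBBBBBBBBBBB…BBBBBBBBBBBBBBBBBBBBBBBBBBBBBBBBBBBBBBBBBBBBBBBBBBBBBBBBBB  (len 729)
gen 7: AAAAAAAAAAAAAAAAAAAAAAAAAAAAAAAAAAAAAAAAAAAAAAAAAAAAAAAAAA…AAAAAAAAAAAAAAAAAAAAAAAAAAAAAAAAAAAAAAAAAAAAAAAAAAAAAAAAAA  (len 2187)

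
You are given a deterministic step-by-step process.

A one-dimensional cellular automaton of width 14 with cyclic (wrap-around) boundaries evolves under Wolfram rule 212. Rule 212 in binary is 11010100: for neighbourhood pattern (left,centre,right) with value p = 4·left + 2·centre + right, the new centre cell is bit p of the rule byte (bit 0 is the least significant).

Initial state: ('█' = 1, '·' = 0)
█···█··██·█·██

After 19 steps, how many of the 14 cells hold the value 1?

0) █···█··██·█·██
1) ██··██··█·█··█
2) ███··██·█·██··
3) ·███··█·█··██·
4) ··███·█·██··██
5) █··██·█··██··█
6) ██··█·██··██··
7) ·██·█··██··██·
8) ··█·██··██··██
9) █·█··██··██··█
10) █·██··██··██··
11) █··██··██··██·
12) ██··██··██··█·
13) ·██··██··██·█·
14) ··██··██··█·██
15) █··██··██·█··█
16) ██··██··█·██··
17) ·██··██·█··██·
18) ··██··█·██··██
19) █··██·█··██··█

7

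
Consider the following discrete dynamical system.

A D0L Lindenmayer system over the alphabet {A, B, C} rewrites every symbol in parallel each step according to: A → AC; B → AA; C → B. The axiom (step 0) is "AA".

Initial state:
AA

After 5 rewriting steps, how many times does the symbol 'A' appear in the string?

14

0) AA
1) ACAC
2) ACBACB
3) ACBAAACBAA
4) ACBAAACACACBAAACAC
5) ACBAAACACACBACBACBAAACACACBACB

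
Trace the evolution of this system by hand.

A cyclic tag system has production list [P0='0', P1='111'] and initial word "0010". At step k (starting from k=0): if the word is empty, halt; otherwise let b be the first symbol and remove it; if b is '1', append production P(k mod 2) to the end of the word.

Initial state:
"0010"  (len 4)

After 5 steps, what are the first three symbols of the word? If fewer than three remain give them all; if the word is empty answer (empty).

(empty)

gen 0: "0010"  (len 4)
gen 1: "010"  (len 3)
gen 2: "10"  (len 2)
gen 3: "00"  (len 2)
gen 4: "0"  (len 1)
gen 5: (halted — word empty)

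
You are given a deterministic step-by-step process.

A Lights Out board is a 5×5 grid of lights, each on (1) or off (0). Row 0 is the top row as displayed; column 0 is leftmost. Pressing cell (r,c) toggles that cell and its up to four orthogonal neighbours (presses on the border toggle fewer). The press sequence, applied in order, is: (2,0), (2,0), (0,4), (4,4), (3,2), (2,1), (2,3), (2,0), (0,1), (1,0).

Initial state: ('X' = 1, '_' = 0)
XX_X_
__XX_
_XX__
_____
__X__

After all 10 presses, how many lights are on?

0) XX_X_
__XX_
_XX__
_____
__X__
1) XX_X_
X_XX_
X_X__
X____
__X__
2) XX_X_
__XX_
_XX__
_____
__X__
3) XX__X
__XXX
_XX__
_____
__X__
4) XX__X
__XXX
_XX__
____X
__XXX
5) XX__X
__XXX
_X___
_XXXX
___XX
6) XX__X
_XXXX
X_X__
__XXX
___XX
7) XX__X
_XX_X
X__XX
__X_X
___XX
8) XX__X
XXX_X
_X_XX
X_X_X
___XX
9) __X_X
X_X_X
_X_XX
X_X_X
___XX
10) X_X_X
_XX_X
XX_XX
X_X_X
___XX

15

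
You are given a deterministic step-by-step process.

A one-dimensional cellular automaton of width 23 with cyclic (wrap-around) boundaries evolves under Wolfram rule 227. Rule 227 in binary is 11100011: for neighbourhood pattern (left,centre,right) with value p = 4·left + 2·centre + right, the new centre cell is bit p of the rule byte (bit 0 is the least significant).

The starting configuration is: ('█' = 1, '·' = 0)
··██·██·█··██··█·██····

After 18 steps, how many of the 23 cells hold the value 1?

[0] ··██·██·█··██··█·██····
[1] ██·██·██··█·█·█·█·█·███
[2] ███·██·█·█·█·█·█·█·█·██
[3] ████·██·█·█·█·█·█·█·█·█
[4] █████·██·█·█·█·█·█·█·█·
[5] ·█████·██·█·█·█·█·█·█·█
[6] █·█████·██·█·█·█·█·█·█·
[7] ·█·█████·██·█·█·█·█·█·█
[8] █·█·█████·██·█·█·█·█·█·
[9] ·█·█·█████·██·█·█·█·█·█
[10] █·█·█·█████·██·█·█·█·█·
[11] ·█·█·█·█████·██·█·█·█·█
[12] █·█·█·█·█████·██·█·█·█·
[13] ·█·█·█·█·█████·██·█·█·█
[14] █·█·█·█·█·█████·██·█·█·
[15] ·█·█·█·█·█·█████·██·█·█
[16] █·█·█·█·█·█·█████·██·█·
[17] ·█·█·█·█·█·█·█████·██·█
[18] █·█·█·█·█·█·█·█████·██·

14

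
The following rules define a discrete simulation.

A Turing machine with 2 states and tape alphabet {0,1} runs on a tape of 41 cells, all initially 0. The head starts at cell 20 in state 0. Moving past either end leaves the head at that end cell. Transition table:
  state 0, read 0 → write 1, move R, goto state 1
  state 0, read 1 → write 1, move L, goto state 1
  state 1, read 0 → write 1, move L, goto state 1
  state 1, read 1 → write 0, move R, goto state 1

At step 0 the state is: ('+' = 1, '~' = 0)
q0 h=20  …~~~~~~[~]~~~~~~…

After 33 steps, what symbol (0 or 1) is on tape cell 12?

0) q0 h=20  …~~~~~~[~]~~~~~~…
1) q1 h=21  …~~~~~+[~]~~~~~~…
2) q1 h=20  …~~~~~~[+]+~~~~~…
3) q1 h=21  …~~~~~~[+]~~~~~~…
4) q1 h=22  …~~~~~~[~]~~~~~~…
5) q1 h=21  …~~~~~~[~]+~~~~~…
6) q1 h=20  …~~~~~~[~]++~~~~…
7) q1 h=19  …~~~~~~[~]+++~~~…
8) q1 h=18  …~~~~~~[~]++++~~…
9) q1 h=17  …~~~~~~[~]+++++~…
10) q1 h=16  …~~~~~~[~]++++++…
11) q1 h=15  …~~~~~~[~]++++++…
12) q1 h=14  …~~~~~~[~]++++++…
13) q1 h=13  …~~~~~~[~]++++++…
14) q1 h=12  …~~~~~~[~]++++++…
15) q1 h=11  …~~~~~~[~]++++++…
16) q1 h=10  …~~~~~~[~]++++++…
17) q1 h= 9  …~~~~~~[~]++++++…
18) q1 h= 8  …~~~~~~[~]++++++…
19) q1 h= 7  …~~~~~~[~]++++++…
20) q1 h= 6  |~~~~~~[~]++++++…
21) q1 h= 5  |~~~~~[~]++++++…
22) q1 h= 4  |~~~~[~]++++++…
23) q1 h= 3  |~~~[~]++++++…
24) q1 h= 2  |~~[~]++++++…
25) q1 h= 1  |~[~]++++++…
26) q1 h= 0  |[~]++++++…
27) q1 h= 0  |[+]++++++…
28) q1 h= 1  |~[+]++++++…
29) q1 h= 2  |~~[+]++++++…
30) q1 h= 3  |~~~[+]++++++…
31) q1 h= 4  |~~~~[+]++++++…
32) q1 h= 5  |~~~~~[+]++++++…
33) q1 h= 6  |~~~~~~[+]++++++…

1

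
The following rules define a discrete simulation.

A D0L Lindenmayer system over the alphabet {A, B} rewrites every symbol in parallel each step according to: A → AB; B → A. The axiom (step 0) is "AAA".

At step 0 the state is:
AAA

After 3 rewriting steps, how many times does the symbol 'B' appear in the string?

6

k=0  AAA
k=1  ABABAB
k=2  ABAABAABA
k=3  ABAABABAABABAAB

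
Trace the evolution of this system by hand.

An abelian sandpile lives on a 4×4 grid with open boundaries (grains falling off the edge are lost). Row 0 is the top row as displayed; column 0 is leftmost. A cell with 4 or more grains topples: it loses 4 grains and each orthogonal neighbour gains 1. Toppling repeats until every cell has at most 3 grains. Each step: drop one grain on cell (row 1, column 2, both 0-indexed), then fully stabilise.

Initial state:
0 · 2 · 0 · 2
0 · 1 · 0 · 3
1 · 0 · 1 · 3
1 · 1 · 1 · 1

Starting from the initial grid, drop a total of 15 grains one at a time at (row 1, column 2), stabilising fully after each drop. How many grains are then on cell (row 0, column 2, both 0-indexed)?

t=0: 0 · 2 · 0 · 2
0 · 1 · 0 · 3
1 · 0 · 1 · 3
1 · 1 · 1 · 1
t=1: 0 · 2 · 0 · 2
0 · 1 · 1 · 3
1 · 0 · 1 · 3
1 · 1 · 1 · 1
t=2: 0 · 2 · 0 · 2
0 · 1 · 2 · 3
1 · 0 · 1 · 3
1 · 1 · 1 · 1
t=3: 0 · 2 · 0 · 2
0 · 1 · 3 · 3
1 · 0 · 1 · 3
1 · 1 · 1 · 1
t=4: 0 · 2 · 1 · 3
0 · 2 · 1 · 1
1 · 0 · 3 · 0
1 · 1 · 1 · 2
t=5: 0 · 2 · 1 · 3
0 · 2 · 2 · 1
1 · 0 · 3 · 0
1 · 1 · 1 · 2
t=6: 0 · 2 · 1 · 3
0 · 2 · 3 · 1
1 · 0 · 3 · 0
1 · 1 · 1 · 2
t=7: 0 · 2 · 2 · 3
0 · 3 · 1 · 2
1 · 1 · 0 · 1
1 · 1 · 2 · 2
t=8: 0 · 2 · 2 · 3
0 · 3 · 2 · 2
1 · 1 · 0 · 1
1 · 1 · 2 · 2
t=9: 0 · 2 · 2 · 3
0 · 3 · 3 · 2
1 · 1 · 0 · 1
1 · 1 · 2 · 2
t=10: 0 · 3 · 3 · 3
1 · 0 · 1 · 3
1 · 2 · 1 · 1
1 · 1 · 2 · 2
t=11: 0 · 3 · 3 · 3
1 · 0 · 2 · 3
1 · 2 · 1 · 1
1 · 1 · 2 · 2
t=12: 0 · 3 · 3 · 3
1 · 0 · 3 · 3
1 · 2 · 1 · 1
1 · 1 · 2 · 2
t=13: 1 · 0 · 2 · 1
1 · 2 · 2 · 1
1 · 2 · 2 · 2
1 · 1 · 2 · 2
t=14: 1 · 0 · 2 · 1
1 · 2 · 3 · 1
1 · 2 · 2 · 2
1 · 1 · 2 · 2
t=15: 1 · 0 · 3 · 1
1 · 3 · 0 · 2
1 · 2 · 3 · 2
1 · 1 · 2 · 2

3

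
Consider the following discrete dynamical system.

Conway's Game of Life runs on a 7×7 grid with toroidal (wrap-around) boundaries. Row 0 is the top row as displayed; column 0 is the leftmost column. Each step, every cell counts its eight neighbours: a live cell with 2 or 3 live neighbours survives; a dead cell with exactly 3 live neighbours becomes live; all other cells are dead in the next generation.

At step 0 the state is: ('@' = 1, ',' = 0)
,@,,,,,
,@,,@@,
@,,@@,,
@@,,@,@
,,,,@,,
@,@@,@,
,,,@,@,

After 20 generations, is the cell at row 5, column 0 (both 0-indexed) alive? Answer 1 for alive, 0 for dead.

1

t=0: ,@,,,,,
,@,,@@,
@,,@@,,
@@,,@,@
,,,,@,,
@,@@,@,
,,,@,@,
t=1: ,,@,,@,
@@@@@@,
,,@@,,,
@@,,@,@
,,@,@,,
,,@@,@@
,@,@,,@
t=2: ,,,,,@,
,,,,,@@
,,,,,,,
@@,,@@,
,,@,@,,
@@,,,@@
@@,@,,@
t=3: ,,,,@@,
,,,,,@@
@,,,@,,
,@,@@@,
,,@@@,,
,,,@@@,
,@@,@,,
t=4: ,,,@@,@
,,,,,,@
@,,@,,,
,@,,,@,
,,,,,,,
,@,,,@,
,,@,,,,
t=5: ,,,@,@,
@,,@@@@
@,,,,,@
,,,,,,,
,,,,,,,
,,,,,,,
,,@@@@,
t=6: ,,,,,,,
@,,@,,,
@,,,@,,
,,,,,,,
,,,,,,,
,,,@@,,
,,@@,@,
t=7: ,,@@@,,
,,,,,,,
,,,,,,,
,,,,,,,
,,,,,,,
,,@@@,,
,,@@,,,
t=8: ,,@,@,,
,,,@,,,
,,,,,,,
,,,,,,,
,,,@,,,
,,@,@,,
,@,,,,,
t=9: ,,@@,,,
,,,@,,,
,,,,,,,
,,,,,,,
,,,@,,,
,,@@,,,
,@@,,,,
t=10: ,@,@,,,
,,@@,,,
,,,,,,,
,,,,,,,
,,@@,,,
,@,@,,,
,@,,,,,
t=11: ,@,@,,,
,,@@,,,
,,,,,,,
,,,,,,,
,,@@,,,
,@,@,,,
@@,,,,,
t=12: @@,@,,,
,,@@,,,
,,,,,,,
,,,,,,,
,,@@,,,
@@,@,,,
@@,,,,,
t=13: @,,@,,,
,@@@,,,
,,,,,,,
,,,,,,,
,@@@,,,
@,,@,,,
,,,,,,@
t=14: @@,@,,,
,@@@,,,
,,@,,,,
,,@,,,,
,@@@,,,
@@,@,,,
@,,,,,@
t=15: ,,,@,,@
@,,@,,,
,,,,,,,
,,,,,,,
@,,@,,,
,,,@,,@
,,,,,,@
t=16: @,,,,,@
,,,,,,,
,,,,,,,
,,,,,,,
,,,,,,,
@,,,,,@
@,,,,@@
t=17: @,,,,@,
,,,,,,,
,,,,,,,
,,,,,,,
,,,,,,,
@,,,,@,
,@,,,@,
t=18: ,,,,,,@
,,,,,,,
,,,,,,,
,,,,,,,
,,,,,,,
,,,,,,@
@@,,@@,
t=19: @,,,,@@
,,,,,,,
,,,,,,,
,,,,,,,
,,,,,,,
@,,,,@@
@,,,,@,
t=20: @,,,,@,
,,,,,,@
,,,,,,,
,,,,,,,
,,,,,,@
@,,,,@,
,@,,@,,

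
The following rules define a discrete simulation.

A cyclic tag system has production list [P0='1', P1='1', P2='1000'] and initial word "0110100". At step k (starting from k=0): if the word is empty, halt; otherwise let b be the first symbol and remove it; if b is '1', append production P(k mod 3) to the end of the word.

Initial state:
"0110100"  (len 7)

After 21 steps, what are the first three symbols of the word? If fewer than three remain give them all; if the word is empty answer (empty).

gen 0: "0110100"  (len 7)
gen 1: "110100"  (len 6)
gen 2: "101001"  (len 6)
gen 3: "010011000"  (len 9)
gen 4: "10011000"  (len 8)
gen 5: "00110001"  (len 8)
gen 6: "0110001"  (len 7)
gen 7: "110001"  (len 6)
gen 8: "100011"  (len 6)
gen 9: "000111000"  (len 9)
gen 10: "00111000"  (len 8)
gen 11: "0111000"  (len 7)
gen 12: "111000"  (len 6)
gen 13: "110001"  (len 6)
gen 14: "100011"  (len 6)
gen 15: "000111000"  (len 9)
gen 16: "00111000"  (len 8)
gen 17: "0111000"  (len 7)
gen 18: "111000"  (len 6)
gen 19: "110001"  (len 6)
gen 20: "100011"  (len 6)
gen 21: "000111000"  (len 9)

000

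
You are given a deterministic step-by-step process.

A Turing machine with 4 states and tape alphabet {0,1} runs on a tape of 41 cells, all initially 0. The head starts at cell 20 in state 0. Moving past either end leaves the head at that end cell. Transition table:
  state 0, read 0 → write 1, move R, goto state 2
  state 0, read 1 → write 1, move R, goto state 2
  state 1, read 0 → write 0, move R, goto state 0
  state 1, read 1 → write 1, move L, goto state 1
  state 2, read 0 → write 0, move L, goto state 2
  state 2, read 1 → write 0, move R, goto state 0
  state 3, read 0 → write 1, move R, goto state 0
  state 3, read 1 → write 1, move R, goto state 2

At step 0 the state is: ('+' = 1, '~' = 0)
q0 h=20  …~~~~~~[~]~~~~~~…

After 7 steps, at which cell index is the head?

gen 0: q0 h=20  …~~~~~~[~]~~~~~~…
gen 1: q2 h=21  …~~~~~+[~]~~~~~~…
gen 2: q2 h=20  …~~~~~~[+]~~~~~~…
gen 3: q0 h=21  …~~~~~~[~]~~~~~~…
gen 4: q2 h=22  …~~~~~+[~]~~~~~~…
gen 5: q2 h=21  …~~~~~~[+]~~~~~~…
gen 6: q0 h=22  …~~~~~~[~]~~~~~~…
gen 7: q2 h=23  …~~~~~+[~]~~~~~~…

23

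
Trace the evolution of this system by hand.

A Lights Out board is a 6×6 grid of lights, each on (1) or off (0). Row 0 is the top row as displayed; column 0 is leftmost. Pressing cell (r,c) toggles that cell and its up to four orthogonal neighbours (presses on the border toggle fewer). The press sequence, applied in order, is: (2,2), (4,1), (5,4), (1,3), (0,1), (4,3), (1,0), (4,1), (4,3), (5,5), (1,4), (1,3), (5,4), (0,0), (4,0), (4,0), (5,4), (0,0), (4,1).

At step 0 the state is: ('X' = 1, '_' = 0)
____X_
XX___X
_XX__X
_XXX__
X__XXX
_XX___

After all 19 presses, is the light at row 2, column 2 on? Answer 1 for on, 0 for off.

gen 0: ____X_
XX___X
_XX__X
_XXX__
X__XXX
_XX___
gen 1: ____X_
XXX__X
___X_X
_X_X__
X__XXX
_XX___
gen 2: ____X_
XXX__X
___X_X
___X__
_XXXXX
__X___
gen 3: ____X_
XXX__X
___X_X
___X__
_XXX_X
__XXXX
gen 4: ___XX_
XX_XXX
_____X
___X__
_XXX_X
__XXXX
gen 5: XXXXX_
X__XXX
_____X
___X__
_XXX_X
__XXXX
gen 6: XXXXX_
X__XXX
_____X
______
_X__XX
__X_XX
gen 7: _XXXX_
_X_XXX
X____X
______
_X__XX
__X_XX
gen 8: _XXXX_
_X_XXX
X____X
_X____
X_X_XX
_XX_XX
gen 9: _XXXX_
_X_XXX
X____X
_X_X__
X__X_X
_XXXXX
gen 10: _XXXX_
_X_XXX
X____X
_X_X__
X__X__
_XXX__
gen 11: _XXX__
_X____
X___XX
_X_X__
X__X__
_XXX__
gen 12: _XX___
_XXXX_
X__XXX
_X_X__
X__X__
_XXX__
gen 13: _XX___
_XXXX_
X__XXX
_X_X__
X__XX_
_XX_XX
gen 14: X_X___
XXXXX_
X__XXX
_X_X__
X__XX_
_XX_XX
gen 15: X_X___
XXXXX_
X__XXX
XX_X__
_X_XX_
XXX_XX
gen 16: X_X___
XXXXX_
X__XXX
_X_X__
X__XX_
_XX_XX
gen 17: X_X___
XXXXX_
X__XXX
_X_X__
X__X__
_XXX__
gen 18: _XX___
_XXXX_
X__XXX
_X_X__
X__X__
_XXX__
gen 19: _XX___
_XXXX_
X__XXX
___X__
_XXX__
__XX__

0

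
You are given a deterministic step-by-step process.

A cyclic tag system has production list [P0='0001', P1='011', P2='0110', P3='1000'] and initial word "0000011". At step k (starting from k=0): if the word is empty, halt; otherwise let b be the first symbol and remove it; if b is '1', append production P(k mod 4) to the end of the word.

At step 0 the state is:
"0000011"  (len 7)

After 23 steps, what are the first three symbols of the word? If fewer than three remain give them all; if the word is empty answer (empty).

000

[0] "0000011"  (len 7)
[1] "000011"  (len 6)
[2] "00011"  (len 5)
[3] "0011"  (len 4)
[4] "011"  (len 3)
[5] "11"  (len 2)
[6] "1011"  (len 4)
[7] "0110110"  (len 7)
[8] "110110"  (len 6)
[9] "101100001"  (len 9)
[10] "01100001011"  (len 11)
[11] "1100001011"  (len 10)
[12] "1000010111000"  (len 13)
[13] "0000101110000001"  (len 16)
[14] "000101110000001"  (len 15)
[15] "00101110000001"  (len 14)
[16] "0101110000001"  (len 13)
[17] "101110000001"  (len 12)
[18] "01110000001011"  (len 14)
[19] "1110000001011"  (len 13)
[20] "1100000010111000"  (len 16)
[21] "1000000101110000001"  (len 19)
[22] "000000101110000001011"  (len 21)
[23] "00000101110000001011"  (len 20)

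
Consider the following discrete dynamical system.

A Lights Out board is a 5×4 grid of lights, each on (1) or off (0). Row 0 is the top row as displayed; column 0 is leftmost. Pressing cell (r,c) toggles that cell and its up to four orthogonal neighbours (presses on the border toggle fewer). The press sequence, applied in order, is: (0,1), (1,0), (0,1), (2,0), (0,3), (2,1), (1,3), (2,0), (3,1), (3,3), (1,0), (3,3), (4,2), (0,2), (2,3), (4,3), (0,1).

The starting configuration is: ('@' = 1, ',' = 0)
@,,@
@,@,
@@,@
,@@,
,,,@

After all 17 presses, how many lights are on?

10

step 0: @,,@
@,@,
@@,@
,@@,
,,,@
step 1: ,@@@
@@@,
@@,@
,@@,
,,,@
step 2: @@@@
,,@,
,@,@
,@@,
,,,@
step 3: ,,,@
,@@,
,@,@
,@@,
,,,@
step 4: ,,,@
@@@,
@,,@
@@@,
,,,@
step 5: ,,@,
@@@@
@,,@
@@@,
,,,@
step 6: ,,@,
@,@@
,@@@
@,@,
,,,@
step 7: ,,@@
@,,,
,@@,
@,@,
,,,@
step 8: ,,@@
,,,,
@,@,
,,@,
,,,@
step 9: ,,@@
,,,,
@@@,
@@,,
,@,@
step 10: ,,@@
,,,,
@@@@
@@@@
,@,,
step 11: @,@@
@@,,
,@@@
@@@@
,@,,
step 12: @,@@
@@,,
,@@,
@@,,
,@,@
step 13: @,@@
@@,,
,@@,
@@@,
,,@,
step 14: @@,,
@@@,
,@@,
@@@,
,,@,
step 15: @@,,
@@@@
,@,@
@@@@
,,@,
step 16: @@,,
@@@@
,@,@
@@@,
,,,@
step 17: ,,@,
@,@@
,@,@
@@@,
,,,@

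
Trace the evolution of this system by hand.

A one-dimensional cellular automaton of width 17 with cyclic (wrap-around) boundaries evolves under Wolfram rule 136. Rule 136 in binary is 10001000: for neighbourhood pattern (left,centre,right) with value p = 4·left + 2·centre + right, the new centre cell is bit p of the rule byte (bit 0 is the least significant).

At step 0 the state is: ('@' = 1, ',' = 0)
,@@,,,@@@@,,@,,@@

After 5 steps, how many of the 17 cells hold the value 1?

0

k=0  ,@@,,,@@@@,,@,,@@
k=1  ,@,,,,@@@,,,,,,@,
k=2  ,,,,,,@@,,,,,,,,,
k=3  ,,,,,,@,,,,,,,,,,
k=4  ,,,,,,,,,,,,,,,,,
k=5  ,,,,,,,,,,,,,,,,,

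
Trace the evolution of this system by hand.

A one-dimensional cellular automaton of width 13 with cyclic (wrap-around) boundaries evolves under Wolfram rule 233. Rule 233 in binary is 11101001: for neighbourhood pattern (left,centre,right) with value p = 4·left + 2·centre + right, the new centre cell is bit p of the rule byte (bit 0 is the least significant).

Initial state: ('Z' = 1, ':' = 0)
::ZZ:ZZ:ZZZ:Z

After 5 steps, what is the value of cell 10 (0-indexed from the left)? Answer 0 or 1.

t=0: ::ZZ:ZZ:ZZZ:Z
t=1: ::ZZZZZZZZZZ:
t=2: Z:ZZZZZZZZZZ:
t=3: :ZZZZZZZZZZZZ
t=4: ZZZZZZZZZZZZZ
t=5: ZZZZZZZZZZZZZ

1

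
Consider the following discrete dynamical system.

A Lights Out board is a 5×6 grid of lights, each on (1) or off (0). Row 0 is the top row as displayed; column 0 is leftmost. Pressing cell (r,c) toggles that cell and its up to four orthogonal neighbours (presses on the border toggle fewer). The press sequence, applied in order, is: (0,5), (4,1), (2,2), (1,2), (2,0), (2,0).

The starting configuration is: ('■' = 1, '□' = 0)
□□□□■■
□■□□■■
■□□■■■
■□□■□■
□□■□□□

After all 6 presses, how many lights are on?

t=0: □□□□■■
□■□□■■
■□□■■■
■□□■□■
□□■□□□
t=1: □□□□□□
□■□□■□
■□□■■■
■□□■□■
□□■□□□
t=2: □□□□□□
□■□□■□
■□□■■■
■■□■□■
■■□□□□
t=3: □□□□□□
□■■□■□
■■■□■■
■■■■□■
■■□□□□
t=4: □□■□□□
□□□■■□
■■□□■■
■■■■□■
■■□□□□
t=5: □□■□□□
■□□■■□
□□□□■■
□■■■□■
■■□□□□
t=6: □□■□□□
□□□■■□
■■□□■■
■■■■□■
■■□□□□

14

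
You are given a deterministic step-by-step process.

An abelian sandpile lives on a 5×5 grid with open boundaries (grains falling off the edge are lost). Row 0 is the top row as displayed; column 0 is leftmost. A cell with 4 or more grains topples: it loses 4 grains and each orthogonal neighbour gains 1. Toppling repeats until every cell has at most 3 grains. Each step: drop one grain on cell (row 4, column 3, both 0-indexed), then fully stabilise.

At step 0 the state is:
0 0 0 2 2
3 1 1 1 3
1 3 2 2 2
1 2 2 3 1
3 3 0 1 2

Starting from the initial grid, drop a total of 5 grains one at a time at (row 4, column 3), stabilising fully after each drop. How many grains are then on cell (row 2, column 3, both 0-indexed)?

t=0: 0 0 0 2 2
3 1 1 1 3
1 3 2 2 2
1 2 2 3 1
3 3 0 1 2
t=1: 0 0 0 2 2
3 1 1 1 3
1 3 2 2 2
1 2 2 3 1
3 3 0 2 2
t=2: 0 0 0 2 2
3 1 1 1 3
1 3 2 2 2
1 2 2 3 1
3 3 0 3 2
t=3: 0 0 0 2 2
3 1 1 1 3
1 3 2 3 2
1 2 3 0 2
3 3 1 1 3
t=4: 0 0 0 2 2
3 1 1 1 3
1 3 2 3 2
1 2 3 0 2
3 3 1 2 3
t=5: 0 0 0 2 2
3 1 1 1 3
1 3 2 3 2
1 2 3 0 2
3 3 1 3 3

3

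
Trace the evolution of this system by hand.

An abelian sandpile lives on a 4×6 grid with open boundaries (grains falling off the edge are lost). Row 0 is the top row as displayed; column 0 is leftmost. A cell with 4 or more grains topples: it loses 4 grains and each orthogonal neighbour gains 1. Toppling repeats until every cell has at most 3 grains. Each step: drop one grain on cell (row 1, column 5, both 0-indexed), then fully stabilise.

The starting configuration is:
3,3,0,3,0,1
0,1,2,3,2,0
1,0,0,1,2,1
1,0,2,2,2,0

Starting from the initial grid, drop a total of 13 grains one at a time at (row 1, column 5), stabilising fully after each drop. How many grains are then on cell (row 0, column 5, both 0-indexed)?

[0] 3,3,0,3,0,1
0,1,2,3,2,0
1,0,0,1,2,1
1,0,2,2,2,0
[1] 3,3,0,3,0,1
0,1,2,3,2,1
1,0,0,1,2,1
1,0,2,2,2,0
[2] 3,3,0,3,0,1
0,1,2,3,2,2
1,0,0,1,2,1
1,0,2,2,2,0
[3] 3,3,0,3,0,1
0,1,2,3,2,3
1,0,0,1,2,1
1,0,2,2,2,0
[4] 3,3,0,3,0,2
0,1,2,3,3,0
1,0,0,1,2,2
1,0,2,2,2,0
[5] 3,3,0,3,0,2
0,1,2,3,3,1
1,0,0,1,2,2
1,0,2,2,2,0
[6] 3,3,0,3,0,2
0,1,2,3,3,2
1,0,0,1,2,2
1,0,2,2,2,0
[7] 3,3,0,3,0,2
0,1,2,3,3,3
1,0,0,1,2,2
1,0,2,2,2,0
[8] 3,3,1,0,2,3
0,1,3,1,1,1
1,0,0,2,3,3
1,0,2,2,2,0
[9] 3,3,1,0,2,3
0,1,3,1,1,2
1,0,0,2,3,3
1,0,2,2,2,0
[10] 3,3,1,0,2,3
0,1,3,1,1,3
1,0,0,2,3,3
1,0,2,2,2,0
[11] 3,3,1,0,3,0
0,1,3,1,3,2
1,0,0,3,0,1
1,0,2,2,3,1
[12] 3,3,1,0,3,0
0,1,3,1,3,3
1,0,0,3,0,1
1,0,2,2,3,1
[13] 3,3,1,1,0,2
0,1,3,2,1,1
1,0,0,3,1,2
1,0,2,2,3,1

2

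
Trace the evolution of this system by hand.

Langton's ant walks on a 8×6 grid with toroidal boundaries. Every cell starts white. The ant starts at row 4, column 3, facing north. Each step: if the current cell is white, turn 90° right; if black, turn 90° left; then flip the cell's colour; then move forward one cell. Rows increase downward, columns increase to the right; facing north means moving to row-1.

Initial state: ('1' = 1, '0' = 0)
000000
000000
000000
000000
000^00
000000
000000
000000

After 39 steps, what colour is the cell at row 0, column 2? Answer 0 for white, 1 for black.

[0] 000000
000000
000000
000000
000^00
000000
000000
000000
[1] 000000
000000
000000
000000
0001>0
000000
000000
000000
[2] 000000
000000
000000
000000
000110
0000v0
000000
000000
[3] 000000
000000
000000
000000
000110
000<10
000000
000000
[4] 000000
000000
000000
000000
000^10
000110
000000
000000
[5] 000000
000000
000000
000000
00<010
000110
000000
000000
[6] 000000
000000
000000
00^000
001010
000110
000000
000000
[7] 000000
000000
000000
001>00
001010
000110
000000
000000
[8] 000000
000000
000000
001100
001v10
000110
000000
000000
[9] 000000
000000
000000
001100
00<110
000110
000000
000000
[10] 000000
000000
000000
001100
000110
00v110
000000
000000
[11] 000000
000000
000000
001100
000110
0<1110
000000
000000
[12] 000000
000000
000000
001100
0^0110
011110
000000
000000
[13] 000000
000000
000000
001100
01>110
011110
000000
000000
[14] 000000
000000
000000
001100
011110
01v110
000000
000000
[15] 000000
000000
000000
001100
011110
010>10
000000
000000
[16] 000000
000000
000000
001100
011^10
010010
000000
000000
[17] 000000
000000
000000
001100
01<010
010010
000000
000000
[18] 000000
000000
000000
001100
010010
01v010
000000
000000
[19] 000000
000000
000000
001100
010010
0<1010
000000
000000
[20] 000000
000000
000000
001100
010010
001010
0v0000
000000
[21] 000000
000000
000000
001100
010010
001010
<10000
000000
[22] 000000
000000
000000
001100
010010
^01010
110000
000000
[23] 000000
000000
000000
001100
010010
1>1010
110000
000000
[24] 000000
000000
000000
001100
010010
111010
1v0000
000000
[25] 000000
000000
000000
001100
010010
111010
10>000
000000
[26] 000000
000000
000000
001100
010010
111010
101000
00v000
[27] 000000
000000
000000
001100
010010
111010
101000
0<1000
[28] 000000
000000
000000
001100
010010
111010
1^1000
011000
[29] 000000
000000
000000
001100
010010
111010
11>000
011000
[30] 000000
000000
000000
001100
010010
11^010
110000
011000
[31] 000000
000000
000000
001100
010010
1<0010
110000
011000
[32] 000000
000000
000000
001100
010010
100010
1v0000
011000
[33] 000000
000000
000000
001100
010010
100010
10>000
011000
[34] 000000
000000
000000
001100
010010
100010
101000
01v000
[35] 000000
000000
000000
001100
010010
100010
101000
010>00
[36] 000v00
000000
000000
001100
010010
100010
101000
010100
[37] 00<100
000000
000000
001100
010010
100010
101000
010100
[38] 001100
000000
000000
001100
010010
100010
101000
01^100
[39] 001100
000000
000000
001100
010010
100010
101000
011>00

1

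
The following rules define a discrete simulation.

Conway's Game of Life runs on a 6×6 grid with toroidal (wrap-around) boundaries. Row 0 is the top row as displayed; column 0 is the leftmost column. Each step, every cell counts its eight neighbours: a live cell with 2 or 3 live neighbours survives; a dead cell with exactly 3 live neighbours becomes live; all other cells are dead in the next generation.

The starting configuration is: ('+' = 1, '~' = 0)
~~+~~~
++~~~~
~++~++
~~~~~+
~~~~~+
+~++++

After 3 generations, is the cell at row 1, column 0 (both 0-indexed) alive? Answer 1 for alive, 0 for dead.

0

t=0: ~~+~~~
++~~~~
~++~++
~~~~~+
~~~~~+
+~++++
t=1: ~~+~+~
+~~+~+
~++~++
~~~~~+
~~~+~~
++++++
t=2: ~~~~~~
+~~~~~
~+++~~
+~++~+
~+~+~~
++~~~+
t=3: ~+~~~+
~++~~~
~~~+++
+~~~~~
~~~+~~
+++~~~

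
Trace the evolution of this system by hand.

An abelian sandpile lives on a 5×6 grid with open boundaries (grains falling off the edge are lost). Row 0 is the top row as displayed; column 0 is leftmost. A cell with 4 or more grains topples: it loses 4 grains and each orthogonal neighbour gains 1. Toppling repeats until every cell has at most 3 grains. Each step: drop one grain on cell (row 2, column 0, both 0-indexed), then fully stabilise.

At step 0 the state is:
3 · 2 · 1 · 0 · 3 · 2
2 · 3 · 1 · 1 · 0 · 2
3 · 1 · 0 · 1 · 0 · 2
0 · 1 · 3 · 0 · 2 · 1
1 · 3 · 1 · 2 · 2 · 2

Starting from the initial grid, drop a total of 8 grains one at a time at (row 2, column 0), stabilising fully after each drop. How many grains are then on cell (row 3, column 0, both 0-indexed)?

t=0: 3 · 2 · 1 · 0 · 3 · 2
2 · 3 · 1 · 1 · 0 · 2
3 · 1 · 0 · 1 · 0 · 2
0 · 1 · 3 · 0 · 2 · 1
1 · 3 · 1 · 2 · 2 · 2
t=1: 3 · 2 · 1 · 0 · 3 · 2
3 · 3 · 1 · 1 · 0 · 2
0 · 2 · 0 · 1 · 0 · 2
1 · 1 · 3 · 0 · 2 · 1
1 · 3 · 1 · 2 · 2 · 2
t=2: 3 · 2 · 1 · 0 · 3 · 2
3 · 3 · 1 · 1 · 0 · 2
1 · 2 · 0 · 1 · 0 · 2
1 · 1 · 3 · 0 · 2 · 1
1 · 3 · 1 · 2 · 2 · 2
t=3: 3 · 2 · 1 · 0 · 3 · 2
3 · 3 · 1 · 1 · 0 · 2
2 · 2 · 0 · 1 · 0 · 2
1 · 1 · 3 · 0 · 2 · 1
1 · 3 · 1 · 2 · 2 · 2
t=4: 3 · 2 · 1 · 0 · 3 · 2
3 · 3 · 1 · 1 · 0 · 2
3 · 2 · 0 · 1 · 0 · 2
1 · 1 · 3 · 0 · 2 · 1
1 · 3 · 1 · 2 · 2 · 2
t=5: 1 · 0 · 2 · 0 · 3 · 2
2 · 2 · 2 · 1 · 0 · 2
2 · 0 · 1 · 1 · 0 · 2
2 · 2 · 3 · 0 · 2 · 1
1 · 3 · 1 · 2 · 2 · 2
t=6: 1 · 0 · 2 · 0 · 3 · 2
2 · 2 · 2 · 1 · 0 · 2
3 · 0 · 1 · 1 · 0 · 2
2 · 2 · 3 · 0 · 2 · 1
1 · 3 · 1 · 2 · 2 · 2
t=7: 1 · 0 · 2 · 0 · 3 · 2
3 · 2 · 2 · 1 · 0 · 2
0 · 1 · 1 · 1 · 0 · 2
3 · 2 · 3 · 0 · 2 · 1
1 · 3 · 1 · 2 · 2 · 2
t=8: 1 · 0 · 2 · 0 · 3 · 2
3 · 2 · 2 · 1 · 0 · 2
1 · 1 · 1 · 1 · 0 · 2
3 · 2 · 3 · 0 · 2 · 1
1 · 3 · 1 · 2 · 2 · 2

3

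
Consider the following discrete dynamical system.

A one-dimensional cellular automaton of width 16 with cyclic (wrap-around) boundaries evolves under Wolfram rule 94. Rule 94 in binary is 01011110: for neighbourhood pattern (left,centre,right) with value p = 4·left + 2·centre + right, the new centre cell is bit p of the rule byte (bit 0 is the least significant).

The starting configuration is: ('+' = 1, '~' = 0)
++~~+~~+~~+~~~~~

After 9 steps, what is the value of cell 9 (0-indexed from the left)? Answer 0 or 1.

gen 0: ++~~+~~+~~+~~~~~
gen 1: ++++++++++++~~~+
gen 2: ~~~~~~~~~~~++~++
gen 3: +~~~~~~~~~+++~++
gen 4: ++~~~~~~~++~+~+~
gen 5: +++~~~~~+++~+~+~
gen 6: +~++~~~++~+~+~+~
gen 7: +~+++~+++~+~+~+~
gen 8: +~+~+~+~+~+~+~+~
gen 9: +~+~+~+~+~+~+~+~

0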